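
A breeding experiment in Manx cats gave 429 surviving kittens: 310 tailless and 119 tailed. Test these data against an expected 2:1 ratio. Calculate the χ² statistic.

6.042

Total ratio parts = 3. Expected numbers out of 429:
  tailless: 429 × 2/3 = 286
  tailed: 429 × 1/3 = 143
χ² = Σ (O − E)² / E
  tailless: (310 − 286)² / 286 = 2.0140
  tailed: (119 − 143)² / 143 = 4.0280
χ² = 2.0140 + 4.0280 = 6.042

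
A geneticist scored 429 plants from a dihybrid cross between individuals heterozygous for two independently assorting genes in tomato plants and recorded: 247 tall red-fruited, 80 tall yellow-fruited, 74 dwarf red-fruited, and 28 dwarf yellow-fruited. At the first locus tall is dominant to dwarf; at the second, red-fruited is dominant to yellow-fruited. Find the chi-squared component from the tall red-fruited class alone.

A dihybrid F₂ with independent assortment and complete dominance at both loci gives a 9:3:3:1 phenotypic ratio.
Expected counts for N = 429 under a 9:3:3:1 ratio (total parts = 16):
  tall red-fruited: 429 × 9/16 = 241.3125
  tall yellow-fruited: 429 × 3/16 = 80.4375
  dwarf red-fruited: 429 × 3/16 = 80.4375
  dwarf yellow-fruited: 429 × 1/16 = 26.8125
Contribution of tall red-fruited: (247 − 241.3125)² / 241.3125 = 0.1340

0.134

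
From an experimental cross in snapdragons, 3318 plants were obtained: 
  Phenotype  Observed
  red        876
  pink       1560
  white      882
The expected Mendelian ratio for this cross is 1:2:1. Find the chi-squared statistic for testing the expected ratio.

11.837

Expected counts for N = 3318 under a 1:2:1 ratio (total parts = 4):
  red: 3318 × 1/4 = 829.5
  pink: 3318 × 2/4 = 1659
  white: 3318 × 1/4 = 829.5
χ² = Σ (O − E)² / E
  red: (876 − 829.5)² / 829.5 = 2.6067
  pink: (1560 − 1659)² / 1659 = 5.9078
  white: (882 − 829.5)² / 829.5 = 3.3228
χ² = 2.6067 + 5.9078 + 3.3228 = 11.8373 ≈ 11.837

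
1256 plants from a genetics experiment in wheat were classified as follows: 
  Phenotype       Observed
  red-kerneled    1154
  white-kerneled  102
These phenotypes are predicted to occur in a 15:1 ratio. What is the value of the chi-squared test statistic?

The 15:1 ratio has 16 parts, so with N = 1256 the expected counts are:
  red-kerneled: 1256 × 15/16 = 1177.5
  white-kerneled: 1256 × 1/16 = 78.5
χ² = Σ (O − E)² / E
  red-kerneled: (1154 − 1177.5)² / 1177.5 = 0.4690
  white-kerneled: (102 − 78.5)² / 78.5 = 7.0350
χ² = 0.4690 + 7.0350 = 7.504

7.504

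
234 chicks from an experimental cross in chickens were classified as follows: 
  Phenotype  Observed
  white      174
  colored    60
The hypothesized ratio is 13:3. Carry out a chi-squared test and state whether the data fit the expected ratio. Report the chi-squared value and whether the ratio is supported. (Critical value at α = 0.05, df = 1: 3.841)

7.294; not consistent

Under the 13:3 hypothesis (Σ ratio = 16, N = 234):
  white: 234 × 13/16 = 190.125
  colored: 234 × 3/16 = 43.875
χ² = Σ (O − E)² / E
  white: (174 − 190.125)² / 190.125 = 1.3676
  colored: (60 − 43.875)² / 43.875 = 5.9263
χ² = 1.3676 + 5.9263 = 7.2939 ≈ 7.294
Degrees of freedom = 2 − 1 = 1; critical value at α = 0.05 is 3.841.
Since 7.294 > 3.841, we reject the null hypothesis — the data do not fit the 13:3 ratio.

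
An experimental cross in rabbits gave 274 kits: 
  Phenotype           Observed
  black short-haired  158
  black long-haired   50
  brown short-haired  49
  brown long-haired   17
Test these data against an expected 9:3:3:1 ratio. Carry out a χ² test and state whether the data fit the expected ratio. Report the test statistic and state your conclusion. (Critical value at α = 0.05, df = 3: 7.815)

Under the 9:3:3:1 hypothesis (Σ ratio = 16, N = 274):
  black short-haired: 274 × 9/16 = 154.125
  black long-haired: 274 × 3/16 = 51.375
  brown short-haired: 274 × 3/16 = 51.375
  brown long-haired: 274 × 1/16 = 17.125
χ² = Σ (O − E)² / E
  black short-haired: (158 − 154.125)² / 154.125 = 0.0974
  black long-haired: (50 − 51.375)² / 51.375 = 0.0368
  brown short-haired: (49 − 51.375)² / 51.375 = 0.1098
  brown long-haired: (17 − 17.125)² / 17.125 = 0.0009
χ² = 0.0974 + 0.0368 + 0.1098 + 0.0009 = 0.2449 ≈ 0.245
Degrees of freedom = 4 − 1 = 3; critical value at α = 0.05 is 7.815.
Since 0.245 < 7.815, we fail to reject the null hypothesis — the data are consistent with the 9:3:3:1 ratio.

0.245; consistent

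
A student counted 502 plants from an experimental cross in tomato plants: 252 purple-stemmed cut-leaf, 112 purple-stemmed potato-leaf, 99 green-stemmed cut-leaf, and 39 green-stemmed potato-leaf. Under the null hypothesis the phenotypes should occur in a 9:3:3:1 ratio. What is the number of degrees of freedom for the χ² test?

A goodness-of-fit test with 4 phenotype classes has df = 4 − 1 = 3.

3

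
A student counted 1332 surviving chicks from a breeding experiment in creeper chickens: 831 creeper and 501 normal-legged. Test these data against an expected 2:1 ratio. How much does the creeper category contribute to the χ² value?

3.659

Expected counts for N = 1332 under a 2:1 ratio (total parts = 3):
  creeper: 1332 × 2/3 = 888
  normal-legged: 1332 × 1/3 = 444
Contribution of creeper: (831 − 888)² / 888 = 3.6588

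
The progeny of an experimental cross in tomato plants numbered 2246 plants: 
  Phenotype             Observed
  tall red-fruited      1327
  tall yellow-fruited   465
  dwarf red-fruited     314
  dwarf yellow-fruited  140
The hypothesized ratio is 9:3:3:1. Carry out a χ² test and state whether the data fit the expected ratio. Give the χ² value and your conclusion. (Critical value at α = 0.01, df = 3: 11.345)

35.027; not consistent

The 9:3:3:1 ratio has 16 parts, so with N = 2246 the expected counts are:
  tall red-fruited: 2246 × 9/16 = 1263.375
  tall yellow-fruited: 2246 × 3/16 = 421.125
  dwarf red-fruited: 2246 × 3/16 = 421.125
  dwarf yellow-fruited: 2246 × 1/16 = 140.375
χ² = Σ (O − E)² / E
  tall red-fruited: (1327 − 1263.375)² / 1263.375 = 3.2042
  tall yellow-fruited: (465 − 421.125)² / 421.125 = 4.5711
  dwarf red-fruited: (314 − 421.125)² / 421.125 = 27.2503
  dwarf yellow-fruited: (140 − 140.375)² / 140.375 = 0.0010
χ² = 3.2042 + 4.5711 + 27.2503 + 0.0010 = 35.0266 ≈ 35.027
Degrees of freedom = 4 − 1 = 3; critical value at α = 0.01 is 11.345.
Since 35.027 > 11.345, we reject the null hypothesis — the data do not fit the 9:3:3:1 ratio.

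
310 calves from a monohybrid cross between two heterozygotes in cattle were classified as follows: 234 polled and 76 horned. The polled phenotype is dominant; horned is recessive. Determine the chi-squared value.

For a monohybrid cross between heterozygotes with complete dominance, the expected phenotypic ratio is 3:1.
Total ratio parts = 4. Expected numbers out of 310:
  polled: 310 × 3/4 = 232.5
  horned: 310 × 1/4 = 77.5
χ² = Σ (O − E)² / E
  polled: (234 − 232.5)² / 232.5 = 0.0097
  horned: (76 − 77.5)² / 77.5 = 0.0290
χ² = 0.0097 + 0.0290 = 0.0387 ≈ 0.039

0.039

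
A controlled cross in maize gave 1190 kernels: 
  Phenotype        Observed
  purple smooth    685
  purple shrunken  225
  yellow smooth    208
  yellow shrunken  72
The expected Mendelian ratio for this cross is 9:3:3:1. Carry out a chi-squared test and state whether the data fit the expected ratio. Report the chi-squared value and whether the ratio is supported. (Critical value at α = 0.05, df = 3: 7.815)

1.482; consistent

Expected counts for N = 1190 under a 9:3:3:1 ratio (total parts = 16):
  purple smooth: 1190 × 9/16 = 669.375
  purple shrunken: 1190 × 3/16 = 223.125
  yellow smooth: 1190 × 3/16 = 223.125
  yellow shrunken: 1190 × 1/16 = 74.375
χ² = Σ (O − E)² / E
  purple smooth: (685 − 669.375)² / 669.375 = 0.3647
  purple shrunken: (225 − 223.125)² / 223.125 = 0.0158
  yellow smooth: (208 − 223.125)² / 223.125 = 1.0253
  yellow shrunken: (72 − 74.375)² / 74.375 = 0.0758
χ² = 0.3647 + 0.0158 + 1.0253 + 0.0758 = 1.4816 ≈ 1.482
Degrees of freedom = 4 − 1 = 3; critical value at α = 0.05 is 7.815.
Since 1.482 < 7.815, we fail to reject the null hypothesis — the data are consistent with the 9:3:3:1 ratio.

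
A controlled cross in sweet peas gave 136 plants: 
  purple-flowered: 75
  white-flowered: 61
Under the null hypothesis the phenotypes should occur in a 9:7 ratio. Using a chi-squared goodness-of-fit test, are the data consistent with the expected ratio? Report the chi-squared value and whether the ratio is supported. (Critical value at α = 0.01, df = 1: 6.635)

Total ratio parts = 16. Expected numbers out of 136:
  purple-flowered: 136 × 9/16 = 76.5
  white-flowered: 136 × 7/16 = 59.5
χ² = Σ (O − E)² / E
  purple-flowered: (75 − 76.5)² / 76.5 = 0.0294
  white-flowered: (61 − 59.5)² / 59.5 = 0.0378
χ² = 0.0294 + 0.0378 = 0.0672 ≈ 0.067
Degrees of freedom = 2 − 1 = 1; critical value at α = 0.01 is 6.635.
Since 0.067 < 6.635, we fail to reject the null hypothesis — the data are consistent with the 9:7 ratio.

0.067; consistent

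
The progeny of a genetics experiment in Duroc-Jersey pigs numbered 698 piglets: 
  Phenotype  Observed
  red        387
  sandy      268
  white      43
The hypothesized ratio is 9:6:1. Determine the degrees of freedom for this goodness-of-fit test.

2

A goodness-of-fit test with 3 phenotype classes has df = 3 − 1 = 2.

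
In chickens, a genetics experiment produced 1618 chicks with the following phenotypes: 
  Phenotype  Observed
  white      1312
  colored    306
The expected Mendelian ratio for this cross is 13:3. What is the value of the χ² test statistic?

Under the 13:3 hypothesis (Σ ratio = 16, N = 1618):
  white: 1618 × 13/16 = 1314.625
  colored: 1618 × 3/16 = 303.375
χ² = Σ (O − E)² / E
  white: (1312 − 1314.625)² / 1314.625 = 0.0052
  colored: (306 − 303.375)² / 303.375 = 0.0227
χ² = 0.0052 + 0.0227 = 0.0279 ≈ 0.028

0.028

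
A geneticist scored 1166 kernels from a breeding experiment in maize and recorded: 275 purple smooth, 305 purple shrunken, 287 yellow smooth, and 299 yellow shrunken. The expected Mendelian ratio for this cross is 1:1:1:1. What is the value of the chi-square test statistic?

Under the 1:1:1:1 hypothesis (Σ ratio = 4, N = 1166):
  purple smooth: 1166 × 1/4 = 291.5
  purple shrunken: 1166 × 1/4 = 291.5
  yellow smooth: 1166 × 1/4 = 291.5
  yellow shrunken: 1166 × 1/4 = 291.5
χ² = Σ (O − E)² / E
  purple smooth: (275 − 291.5)² / 291.5 = 0.9340
  purple shrunken: (305 − 291.5)² / 291.5 = 0.6252
  yellow smooth: (287 − 291.5)² / 291.5 = 0.0695
  yellow shrunken: (299 − 291.5)² / 291.5 = 0.1930
χ² = 0.9340 + 0.6252 + 0.0695 + 0.1930 = 1.8217 ≈ 1.822

1.822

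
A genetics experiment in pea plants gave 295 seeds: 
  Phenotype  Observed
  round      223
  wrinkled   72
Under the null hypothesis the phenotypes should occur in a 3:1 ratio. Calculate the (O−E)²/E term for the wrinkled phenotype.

Total ratio parts = 4. Expected numbers out of 295:
  round: 295 × 3/4 = 221.25
  wrinkled: 295 × 1/4 = 73.75
Contribution of wrinkled: (72 − 73.75)² / 73.75 = 0.0415

0.042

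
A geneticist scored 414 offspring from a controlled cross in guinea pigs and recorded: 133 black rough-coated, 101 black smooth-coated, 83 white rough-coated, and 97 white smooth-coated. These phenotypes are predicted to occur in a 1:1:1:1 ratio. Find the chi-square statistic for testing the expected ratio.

12.937

Under the 1:1:1:1 hypothesis (Σ ratio = 4, N = 414):
  black rough-coated: 414 × 1/4 = 103.5
  black smooth-coated: 414 × 1/4 = 103.5
  white rough-coated: 414 × 1/4 = 103.5
  white smooth-coated: 414 × 1/4 = 103.5
χ² = Σ (O − E)² / E
  black rough-coated: (133 − 103.5)² / 103.5 = 8.4082
  black smooth-coated: (101 − 103.5)² / 103.5 = 0.0604
  white rough-coated: (83 − 103.5)² / 103.5 = 4.0604
  white smooth-coated: (97 − 103.5)² / 103.5 = 0.4082
χ² = 8.4082 + 0.0604 + 4.0604 + 0.4082 = 12.9372 ≈ 12.937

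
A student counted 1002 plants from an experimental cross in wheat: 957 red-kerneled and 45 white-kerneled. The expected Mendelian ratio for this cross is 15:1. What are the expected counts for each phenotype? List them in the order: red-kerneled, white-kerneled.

939.375, 62.625

The 15:1 ratio has 16 parts, so with N = 1002 the expected counts are:
  red-kerneled: 1002 × 15/16 = 939.375
  white-kerneled: 1002 × 1/16 = 62.625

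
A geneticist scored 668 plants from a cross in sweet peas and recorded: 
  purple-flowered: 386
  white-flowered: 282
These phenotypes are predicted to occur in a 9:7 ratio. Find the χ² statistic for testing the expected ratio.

Expected counts for N = 668 under a 9:7 ratio (total parts = 16):
  purple-flowered: 668 × 9/16 = 375.75
  white-flowered: 668 × 7/16 = 292.25
χ² = Σ (O − E)² / E
  purple-flowered: (386 − 375.75)² / 375.75 = 0.2796
  white-flowered: (282 − 292.25)² / 292.25 = 0.3595
χ² = 0.2796 + 0.3595 = 0.6391 ≈ 0.639

0.639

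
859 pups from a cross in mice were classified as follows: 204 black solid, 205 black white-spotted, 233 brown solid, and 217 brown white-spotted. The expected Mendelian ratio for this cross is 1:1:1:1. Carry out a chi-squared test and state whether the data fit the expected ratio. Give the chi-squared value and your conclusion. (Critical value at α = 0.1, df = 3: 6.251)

Under the 1:1:1:1 hypothesis (Σ ratio = 4, N = 859):
  black solid: 859 × 1/4 = 214.75
  black white-spotted: 859 × 1/4 = 214.75
  brown solid: 859 × 1/4 = 214.75
  brown white-spotted: 859 × 1/4 = 214.75
χ² = Σ (O − E)² / E
  black solid: (204 − 214.75)² / 214.75 = 0.5381
  black white-spotted: (205 − 214.75)² / 214.75 = 0.4427
  brown solid: (233 − 214.75)² / 214.75 = 1.5509
  brown white-spotted: (217 − 214.75)² / 214.75 = 0.0236
χ² = 0.5381 + 0.4427 + 1.5509 + 0.0236 = 2.5553 ≈ 2.555
Degrees of freedom = 4 − 1 = 3; critical value at α = 0.1 is 6.251.
Since 2.555 < 6.251, we fail to reject the null hypothesis — the data are consistent with the 1:1:1:1 ratio.

2.555; consistent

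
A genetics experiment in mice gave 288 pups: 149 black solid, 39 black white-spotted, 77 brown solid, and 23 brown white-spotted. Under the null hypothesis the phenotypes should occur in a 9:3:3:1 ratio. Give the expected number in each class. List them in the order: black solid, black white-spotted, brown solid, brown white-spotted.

162, 54, 54, 18

Expected counts for N = 288 under a 9:3:3:1 ratio (total parts = 16):
  black solid: 288 × 9/16 = 162
  black white-spotted: 288 × 3/16 = 54
  brown solid: 288 × 3/16 = 54
  brown white-spotted: 288 × 1/16 = 18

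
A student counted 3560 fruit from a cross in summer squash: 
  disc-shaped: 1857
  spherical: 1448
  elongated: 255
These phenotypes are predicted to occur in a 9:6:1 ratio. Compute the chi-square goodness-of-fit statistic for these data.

The 9:6:1 ratio has 16 parts, so with N = 3560 the expected counts are:
  disc-shaped: 3560 × 9/16 = 2002.5
  spherical: 3560 × 6/16 = 1335
  elongated: 3560 × 1/16 = 222.5
χ² = Σ (O − E)² / E
  disc-shaped: (1857 − 2002.5)² / 2002.5 = 10.5719
  spherical: (1448 − 1335)² / 1335 = 9.5648
  elongated: (255 − 222.5)² / 222.5 = 4.7472
χ² = 10.5719 + 9.5648 + 4.7472 = 24.8839 ≈ 24.884

24.884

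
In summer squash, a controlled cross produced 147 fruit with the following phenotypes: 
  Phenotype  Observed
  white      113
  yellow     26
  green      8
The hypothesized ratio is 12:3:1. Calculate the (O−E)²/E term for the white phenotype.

Total ratio parts = 16. Expected numbers out of 147:
  white: 147 × 12/16 = 110.25
  yellow: 147 × 3/16 = 27.5625
  green: 147 × 1/16 = 9.1875
Contribution of white: (113 − 110.25)² / 110.25 = 0.0686

0.069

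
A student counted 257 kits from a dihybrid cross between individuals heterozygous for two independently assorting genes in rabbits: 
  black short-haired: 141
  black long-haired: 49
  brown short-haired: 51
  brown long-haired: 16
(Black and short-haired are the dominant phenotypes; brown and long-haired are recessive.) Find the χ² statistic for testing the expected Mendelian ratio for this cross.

0.266

A dihybrid F₂ with independent assortment and complete dominance at both loci gives a 9:3:3:1 phenotypic ratio.
The 9:3:3:1 ratio has 16 parts, so with N = 257 the expected counts are:
  black short-haired: 257 × 9/16 = 144.5625
  black long-haired: 257 × 3/16 = 48.1875
  brown short-haired: 257 × 3/16 = 48.1875
  brown long-haired: 257 × 1/16 = 16.0625
χ² = Σ (O − E)² / E
  black short-haired: (141 − 144.5625)² / 144.5625 = 0.0878
  black long-haired: (49 − 48.1875)² / 48.1875 = 0.0137
  brown short-haired: (51 − 48.1875)² / 48.1875 = 0.1642
  brown long-haired: (16 − 16.0625)² / 16.0625 = 0.0002
χ² = 0.0878 + 0.0137 + 0.1642 + 0.0002 = 0.2659 ≈ 0.266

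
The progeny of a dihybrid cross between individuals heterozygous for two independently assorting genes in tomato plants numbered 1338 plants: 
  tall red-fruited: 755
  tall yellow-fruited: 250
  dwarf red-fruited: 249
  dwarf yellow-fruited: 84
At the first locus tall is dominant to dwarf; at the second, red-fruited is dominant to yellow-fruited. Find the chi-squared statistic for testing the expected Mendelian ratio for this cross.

A dihybrid F₂ with independent assortment and complete dominance at both loci gives a 9:3:3:1 phenotypic ratio.
Under the 9:3:3:1 hypothesis (Σ ratio = 16, N = 1338):
  tall red-fruited: 1338 × 9/16 = 752.625
  tall yellow-fruited: 1338 × 3/16 = 250.875
  dwarf red-fruited: 1338 × 3/16 = 250.875
  dwarf yellow-fruited: 1338 × 1/16 = 83.625
χ² = Σ (O − E)² / E
  tall red-fruited: (755 − 752.625)² / 752.625 = 0.0075
  tall yellow-fruited: (250 − 250.875)² / 250.875 = 0.0031
  dwarf red-fruited: (249 − 250.875)² / 250.875 = 0.0140
  dwarf yellow-fruited: (84 − 83.625)² / 83.625 = 0.0017
χ² = 0.0075 + 0.0031 + 0.0140 + 0.0017 = 0.0263 ≈ 0.026

0.026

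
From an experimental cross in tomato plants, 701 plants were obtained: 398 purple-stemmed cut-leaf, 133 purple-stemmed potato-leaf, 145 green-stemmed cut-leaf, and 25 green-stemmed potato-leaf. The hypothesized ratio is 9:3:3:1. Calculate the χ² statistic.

9.530

Total ratio parts = 16. Expected numbers out of 701:
  purple-stemmed cut-leaf: 701 × 9/16 = 394.3125
  purple-stemmed potato-leaf: 701 × 3/16 = 131.4375
  green-stemmed cut-leaf: 701 × 3/16 = 131.4375
  green-stemmed potato-leaf: 701 × 1/16 = 43.8125
χ² = Σ (O − E)² / E
  purple-stemmed cut-leaf: (398 − 394.3125)² / 394.3125 = 0.0345
  purple-stemmed potato-leaf: (133 − 131.4375)² / 131.4375 = 0.0186
  green-stemmed cut-leaf: (145 − 131.4375)² / 131.4375 = 1.3995
  green-stemmed potato-leaf: (25 − 43.8125)² / 43.8125 = 8.0778
χ² = 0.0345 + 0.0186 + 1.3995 + 8.0778 = 9.5304 ≈ 9.530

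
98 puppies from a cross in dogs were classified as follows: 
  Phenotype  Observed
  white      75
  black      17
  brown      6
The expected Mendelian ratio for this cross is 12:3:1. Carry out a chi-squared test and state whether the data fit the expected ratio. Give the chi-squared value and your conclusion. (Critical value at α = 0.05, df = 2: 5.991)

The 12:3:1 ratio has 16 parts, so with N = 98 the expected counts are:
  white: 98 × 12/16 = 73.5
  black: 98 × 3/16 = 18.375
  brown: 98 × 1/16 = 6.125
χ² = Σ (O − E)² / E
  white: (75 − 73.5)² / 73.5 = 0.0306
  black: (17 − 18.375)² / 18.375 = 0.1029
  brown: (6 − 6.125)² / 6.125 = 0.0026
χ² = 0.0306 + 0.1029 + 0.0026 = 0.1361 ≈ 0.136
Degrees of freedom = 3 − 1 = 2; critical value at α = 0.05 is 5.991.
Since 0.136 < 5.991, we fail to reject the null hypothesis — the data are consistent with the 12:3:1 ratio.

0.136; consistent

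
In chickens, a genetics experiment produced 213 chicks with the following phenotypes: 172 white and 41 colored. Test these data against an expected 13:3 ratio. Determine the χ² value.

The 13:3 ratio has 16 parts, so with N = 213 the expected counts are:
  white: 213 × 13/16 = 173.0625
  colored: 213 × 3/16 = 39.9375
χ² = Σ (O − E)² / E
  white: (172 − 173.0625)² / 173.0625 = 0.0065
  colored: (41 − 39.9375)² / 39.9375 = 0.0283
χ² = 0.0065 + 0.0283 = 0.0348 ≈ 0.035

0.035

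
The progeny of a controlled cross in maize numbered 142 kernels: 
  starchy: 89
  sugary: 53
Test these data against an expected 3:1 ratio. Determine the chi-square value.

11.502

Expected counts for N = 142 under a 3:1 ratio (total parts = 4):
  starchy: 142 × 3/4 = 106.5
  sugary: 142 × 1/4 = 35.5
χ² = Σ (O − E)² / E
  starchy: (89 − 106.5)² / 106.5 = 2.8756
  sugary: (53 − 35.5)² / 35.5 = 8.6268
χ² = 2.8756 + 8.6268 = 11.5024 ≈ 11.502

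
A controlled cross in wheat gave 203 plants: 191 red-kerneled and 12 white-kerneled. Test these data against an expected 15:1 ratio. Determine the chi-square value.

0.040

The 15:1 ratio has 16 parts, so with N = 203 the expected counts are:
  red-kerneled: 203 × 15/16 = 190.3125
  white-kerneled: 203 × 1/16 = 12.6875
χ² = Σ (O − E)² / E
  red-kerneled: (191 − 190.3125)² / 190.3125 = 0.0025
  white-kerneled: (12 − 12.6875)² / 12.6875 = 0.0373
χ² = 0.0025 + 0.0373 = 0.0398 ≈ 0.040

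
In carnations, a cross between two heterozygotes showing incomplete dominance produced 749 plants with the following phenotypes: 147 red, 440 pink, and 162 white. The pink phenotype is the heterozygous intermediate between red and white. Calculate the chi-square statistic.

With incomplete dominance, a heterozygote × heterozygote cross gives a 1:2:1 phenotypic ratio.
Expected counts for N = 749 under a 1:2:1 ratio (total parts = 4):
  red: 749 × 1/4 = 187.25
  pink: 749 × 2/4 = 374.5
  white: 749 × 1/4 = 187.25
χ² = Σ (O − E)² / E
  red: (147 − 187.25)² / 187.25 = 8.6519
  pink: (440 − 374.5)² / 374.5 = 11.4559
  white: (162 − 187.25)² / 187.25 = 3.4049
χ² = 8.6519 + 11.4559 + 3.4049 = 23.5127 ≈ 23.513

23.513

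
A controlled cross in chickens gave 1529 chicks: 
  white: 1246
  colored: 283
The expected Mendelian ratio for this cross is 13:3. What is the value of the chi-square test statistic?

Total ratio parts = 16. Expected numbers out of 1529:
  white: 1529 × 13/16 = 1242.3125
  colored: 1529 × 3/16 = 286.6875
χ² = Σ (O − E)² / E
  white: (1246 − 1242.3125)² / 1242.3125 = 0.0109
  colored: (283 − 286.6875)² / 286.6875 = 0.0474
χ² = 0.0109 + 0.0474 = 0.0583 ≈ 0.058

0.058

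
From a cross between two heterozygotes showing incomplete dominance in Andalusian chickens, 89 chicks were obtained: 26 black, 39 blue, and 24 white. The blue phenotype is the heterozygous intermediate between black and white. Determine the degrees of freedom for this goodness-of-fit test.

2

With incomplete dominance, a heterozygote × heterozygote cross gives a 1:2:1 phenotypic ratio.
A goodness-of-fit test with 3 phenotype classes has df = 3 − 1 = 2.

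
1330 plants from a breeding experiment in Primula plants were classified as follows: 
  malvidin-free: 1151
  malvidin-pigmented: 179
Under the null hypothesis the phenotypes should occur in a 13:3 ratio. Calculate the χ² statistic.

24.443

The 13:3 ratio has 16 parts, so with N = 1330 the expected counts are:
  malvidin-free: 1330 × 13/16 = 1080.625
  malvidin-pigmented: 1330 × 3/16 = 249.375
χ² = Σ (O − E)² / E
  malvidin-free: (1151 − 1080.625)² / 1080.625 = 4.5831
  malvidin-pigmented: (179 − 249.375)² / 249.375 = 19.8602
χ² = 4.5831 + 19.8602 = 24.4433 ≈ 24.443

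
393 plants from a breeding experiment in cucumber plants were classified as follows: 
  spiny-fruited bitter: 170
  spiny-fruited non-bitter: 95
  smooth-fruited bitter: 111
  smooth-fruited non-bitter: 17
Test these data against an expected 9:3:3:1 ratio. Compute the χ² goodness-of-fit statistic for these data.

Under the 9:3:3:1 hypothesis (Σ ratio = 16, N = 393):
  spiny-fruited bitter: 393 × 9/16 = 221.0625
  spiny-fruited non-bitter: 393 × 3/16 = 73.6875
  smooth-fruited bitter: 393 × 3/16 = 73.6875
  smooth-fruited non-bitter: 393 × 1/16 = 24.5625
χ² = Σ (O − E)² / E
  spiny-fruited bitter: (170 − 221.0625)² / 221.0625 = 11.7948
  spiny-fruited non-bitter: (95 − 73.6875)² / 73.6875 = 6.1642
  smooth-fruited bitter: (111 − 73.6875)² / 73.6875 = 18.8936
  smooth-fruited non-bitter: (17 − 24.5625)² / 24.5625 = 2.3284
χ² = 11.7948 + 6.1642 + 18.8936 + 2.3284 = 39.181

39.181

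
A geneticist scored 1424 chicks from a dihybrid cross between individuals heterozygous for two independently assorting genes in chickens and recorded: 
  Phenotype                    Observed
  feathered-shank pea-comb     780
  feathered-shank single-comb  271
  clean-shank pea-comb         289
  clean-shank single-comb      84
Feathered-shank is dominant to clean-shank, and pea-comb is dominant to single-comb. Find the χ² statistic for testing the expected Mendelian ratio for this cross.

2.704

A dihybrid F₂ with independent assortment and complete dominance at both loci gives a 9:3:3:1 phenotypic ratio.
Expected counts for N = 1424 under a 9:3:3:1 ratio (total parts = 16):
  feathered-shank pea-comb: 1424 × 9/16 = 801
  feathered-shank single-comb: 1424 × 3/16 = 267
  clean-shank pea-comb: 1424 × 3/16 = 267
  clean-shank single-comb: 1424 × 1/16 = 89
χ² = Σ (O − E)² / E
  feathered-shank pea-comb: (780 − 801)² / 801 = 0.5506
  feathered-shank single-comb: (271 − 267)² / 267 = 0.0599
  clean-shank pea-comb: (289 − 267)² / 267 = 1.8127
  clean-shank single-comb: (84 − 89)² / 89 = 0.2809
χ² = 0.5506 + 0.0599 + 1.8127 + 0.2809 = 2.7041 ≈ 2.704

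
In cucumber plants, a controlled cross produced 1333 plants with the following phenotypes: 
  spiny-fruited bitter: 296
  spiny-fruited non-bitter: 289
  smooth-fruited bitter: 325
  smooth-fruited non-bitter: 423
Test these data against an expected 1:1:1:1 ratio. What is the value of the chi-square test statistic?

34.415

Under the 1:1:1:1 hypothesis (Σ ratio = 4, N = 1333):
  spiny-fruited bitter: 1333 × 1/4 = 333.25
  spiny-fruited non-bitter: 1333 × 1/4 = 333.25
  smooth-fruited bitter: 1333 × 1/4 = 333.25
  smooth-fruited non-bitter: 1333 × 1/4 = 333.25
χ² = Σ (O − E)² / E
  spiny-fruited bitter: (296 − 333.25)² / 333.25 = 4.1637
  spiny-fruited non-bitter: (289 − 333.25)² / 333.25 = 5.8757
  smooth-fruited bitter: (325 − 333.25)² / 333.25 = 0.2042
  smooth-fruited non-bitter: (423 − 333.25)² / 333.25 = 24.1712
χ² = 4.1637 + 5.8757 + 0.2042 + 24.1712 = 34.4148 ≈ 34.415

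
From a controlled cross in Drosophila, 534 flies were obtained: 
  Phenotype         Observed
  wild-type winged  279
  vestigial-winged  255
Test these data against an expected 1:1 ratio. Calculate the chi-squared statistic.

1.079

Under the 1:1 hypothesis (Σ ratio = 2, N = 534):
  wild-type winged: 534 × 1/2 = 267
  vestigial-winged: 534 × 1/2 = 267
χ² = Σ (O − E)² / E
  wild-type winged: (279 − 267)² / 267 = 0.5393
  vestigial-winged: (255 − 267)² / 267 = 0.5393
χ² = 0.5393 + 0.5393 = 1.0786 ≈ 1.079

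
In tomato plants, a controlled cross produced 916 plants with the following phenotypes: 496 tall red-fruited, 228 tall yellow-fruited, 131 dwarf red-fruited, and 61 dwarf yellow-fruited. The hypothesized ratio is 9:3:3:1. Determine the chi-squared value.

The 9:3:3:1 ratio has 16 parts, so with N = 916 the expected counts are:
  tall red-fruited: 916 × 9/16 = 515.25
  tall yellow-fruited: 916 × 3/16 = 171.75
  dwarf red-fruited: 916 × 3/16 = 171.75
  dwarf yellow-fruited: 916 × 1/16 = 57.25
χ² = Σ (O − E)² / E
  tall red-fruited: (496 − 515.25)² / 515.25 = 0.7192
  tall yellow-fruited: (228 − 171.75)² / 171.75 = 18.4225
  dwarf red-fruited: (131 − 171.75)² / 171.75 = 9.6685
  dwarf yellow-fruited: (61 − 57.25)² / 57.25 = 0.2456
χ² = 0.7192 + 18.4225 + 9.6685 + 0.2456 = 29.0558 ≈ 29.056

29.056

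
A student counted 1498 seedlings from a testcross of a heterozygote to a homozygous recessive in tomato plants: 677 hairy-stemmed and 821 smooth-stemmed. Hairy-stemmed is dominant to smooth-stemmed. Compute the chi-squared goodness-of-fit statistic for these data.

13.842

A testcross of a heterozygote (Aa × aa) gives a 1:1 phenotypic ratio.
Expected counts for N = 1498 under a 1:1 ratio (total parts = 2):
  hairy-stemmed: 1498 × 1/2 = 749
  smooth-stemmed: 1498 × 1/2 = 749
χ² = Σ (O − E)² / E
  hairy-stemmed: (677 − 749)² / 749 = 6.9212
  smooth-stemmed: (821 − 749)² / 749 = 6.9212
χ² = 6.9212 + 6.9212 = 13.8424 ≈ 13.842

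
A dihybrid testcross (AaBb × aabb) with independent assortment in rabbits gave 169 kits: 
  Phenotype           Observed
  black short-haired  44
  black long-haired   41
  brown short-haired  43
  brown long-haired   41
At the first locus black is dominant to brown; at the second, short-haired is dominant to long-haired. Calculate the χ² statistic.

A dihybrid testcross with independent assortment gives a 1:1:1:1 ratio.
Total ratio parts = 4. Expected numbers out of 169:
  black short-haired: 169 × 1/4 = 42.25
  black long-haired: 169 × 1/4 = 42.25
  brown short-haired: 169 × 1/4 = 42.25
  brown long-haired: 169 × 1/4 = 42.25
χ² = Σ (O − E)² / E
  black short-haired: (44 − 42.25)² / 42.25 = 0.0725
  black long-haired: (41 − 42.25)² / 42.25 = 0.0370
  brown short-haired: (43 − 42.25)² / 42.25 = 0.0133
  brown long-haired: (41 − 42.25)² / 42.25 = 0.0370
χ² = 0.0725 + 0.0370 + 0.0133 + 0.0370 = 0.1598 ≈ 0.160

0.160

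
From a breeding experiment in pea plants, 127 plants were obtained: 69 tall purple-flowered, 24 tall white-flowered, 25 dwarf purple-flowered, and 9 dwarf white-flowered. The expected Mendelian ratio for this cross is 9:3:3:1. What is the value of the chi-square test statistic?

The 9:3:3:1 ratio has 16 parts, so with N = 127 the expected counts are:
  tall purple-flowered: 127 × 9/16 = 71.4375
  tall white-flowered: 127 × 3/16 = 23.8125
  dwarf purple-flowered: 127 × 3/16 = 23.8125
  dwarf white-flowered: 127 × 1/16 = 7.9375
χ² = Σ (O − E)² / E
  tall purple-flowered: (69 − 71.4375)² / 71.4375 = 0.0832
  tall white-flowered: (24 − 23.8125)² / 23.8125 = 0.0015
  dwarf purple-flowered: (25 − 23.8125)² / 23.8125 = 0.0592
  dwarf white-flowered: (9 − 7.9375)² / 7.9375 = 0.1422
χ² = 0.0832 + 0.0015 + 0.0592 + 0.1422 = 0.2861 ≈ 0.286

0.286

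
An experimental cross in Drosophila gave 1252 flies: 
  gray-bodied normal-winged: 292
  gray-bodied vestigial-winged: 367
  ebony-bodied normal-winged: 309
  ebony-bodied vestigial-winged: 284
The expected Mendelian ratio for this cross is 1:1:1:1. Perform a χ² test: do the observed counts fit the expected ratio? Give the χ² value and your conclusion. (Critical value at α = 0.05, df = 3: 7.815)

The 1:1:1:1 ratio has 4 parts, so with N = 1252 the expected counts are:
  gray-bodied normal-winged: 1252 × 1/4 = 313
  gray-bodied vestigial-winged: 1252 × 1/4 = 313
  ebony-bodied normal-winged: 1252 × 1/4 = 313
  ebony-bodied vestigial-winged: 1252 × 1/4 = 313
χ² = Σ (O − E)² / E
  gray-bodied normal-winged: (292 − 313)² / 313 = 1.4089
  gray-bodied vestigial-winged: (367 − 313)² / 313 = 9.3163
  ebony-bodied normal-winged: (309 − 313)² / 313 = 0.0511
  ebony-bodied vestigial-winged: (284 − 313)² / 313 = 2.6869
χ² = 1.4089 + 9.3163 + 0.0511 + 2.6869 = 13.4632 ≈ 13.463
Degrees of freedom = 4 − 1 = 3; critical value at α = 0.05 is 7.815.
Since 13.463 > 7.815, we reject the null hypothesis — the data do not fit the 1:1:1:1 ratio.

13.463; not consistent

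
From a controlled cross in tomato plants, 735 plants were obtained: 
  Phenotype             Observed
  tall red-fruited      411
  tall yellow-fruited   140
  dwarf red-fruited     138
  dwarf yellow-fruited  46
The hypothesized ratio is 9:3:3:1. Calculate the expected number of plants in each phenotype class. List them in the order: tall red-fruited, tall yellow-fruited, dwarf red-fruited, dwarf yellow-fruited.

Expected counts for N = 735 under a 9:3:3:1 ratio (total parts = 16):
  tall red-fruited: 735 × 9/16 = 413.4375
  tall yellow-fruited: 735 × 3/16 = 137.8125
  dwarf red-fruited: 735 × 3/16 = 137.8125
  dwarf yellow-fruited: 735 × 1/16 = 45.9375

413.4375, 137.8125, 137.8125, 45.9375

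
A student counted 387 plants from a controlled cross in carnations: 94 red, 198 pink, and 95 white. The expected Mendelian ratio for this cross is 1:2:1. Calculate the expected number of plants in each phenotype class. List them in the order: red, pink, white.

Expected counts for N = 387 under a 1:2:1 ratio (total parts = 4):
  red: 387 × 1/4 = 96.75
  pink: 387 × 2/4 = 193.5
  white: 387 × 1/4 = 96.75

96.75, 193.5, 96.75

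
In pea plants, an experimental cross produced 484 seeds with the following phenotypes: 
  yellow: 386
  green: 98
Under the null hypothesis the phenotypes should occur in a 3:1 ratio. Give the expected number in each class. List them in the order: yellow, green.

Total ratio parts = 4. Expected numbers out of 484:
  yellow: 484 × 3/4 = 363
  green: 484 × 1/4 = 121

363, 121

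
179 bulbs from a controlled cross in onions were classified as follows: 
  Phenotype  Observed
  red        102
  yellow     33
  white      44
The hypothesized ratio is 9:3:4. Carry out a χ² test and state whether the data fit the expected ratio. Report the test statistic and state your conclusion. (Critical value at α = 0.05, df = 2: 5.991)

The 9:3:4 ratio has 16 parts, so with N = 179 the expected counts are:
  red: 179 × 9/16 = 100.6875
  yellow: 179 × 3/16 = 33.5625
  white: 179 × 4/16 = 44.75
χ² = Σ (O − E)² / E
  red: (102 − 100.6875)² / 100.6875 = 0.0171
  yellow: (33 − 33.5625)² / 33.5625 = 0.0094
  white: (44 − 44.75)² / 44.75 = 0.0126
χ² = 0.0171 + 0.0094 + 0.0126 = 0.0391 ≈ 0.039
Degrees of freedom = 3 − 1 = 2; critical value at α = 0.05 is 5.991.
Since 0.039 < 5.991, we fail to reject the null hypothesis — the data are consistent with the 9:3:4 ratio.

0.039; consistent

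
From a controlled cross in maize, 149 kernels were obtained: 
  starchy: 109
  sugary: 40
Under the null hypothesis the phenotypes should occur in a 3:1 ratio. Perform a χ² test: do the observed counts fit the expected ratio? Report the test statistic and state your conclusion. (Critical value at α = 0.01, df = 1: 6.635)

0.271; consistent

Total ratio parts = 4. Expected numbers out of 149:
  starchy: 149 × 3/4 = 111.75
  sugary: 149 × 1/4 = 37.25
χ² = Σ (O − E)² / E
  starchy: (109 − 111.75)² / 111.75 = 0.0677
  sugary: (40 − 37.25)² / 37.25 = 0.2030
χ² = 0.0677 + 0.2030 = 0.2707 ≈ 0.271
Degrees of freedom = 2 − 1 = 1; critical value at α = 0.01 is 6.635.
Since 0.271 < 6.635, we fail to reject the null hypothesis — the data are consistent with the 3:1 ratio.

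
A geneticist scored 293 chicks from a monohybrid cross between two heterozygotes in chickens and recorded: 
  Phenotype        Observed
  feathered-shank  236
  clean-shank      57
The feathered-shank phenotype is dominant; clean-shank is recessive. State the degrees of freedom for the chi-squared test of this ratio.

1

For a monohybrid cross between heterozygotes with complete dominance, the expected phenotypic ratio is 3:1.
A goodness-of-fit test with 2 phenotype classes has df = 2 − 1 = 1.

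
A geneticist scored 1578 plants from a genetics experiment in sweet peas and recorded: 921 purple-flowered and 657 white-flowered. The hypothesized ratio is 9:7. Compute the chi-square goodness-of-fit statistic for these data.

2.868

Expected counts for N = 1578 under a 9:7 ratio (total parts = 16):
  purple-flowered: 1578 × 9/16 = 887.625
  white-flowered: 1578 × 7/16 = 690.375
χ² = Σ (O − E)² / E
  purple-flowered: (921 − 887.625)² / 887.625 = 1.2549
  white-flowered: (657 − 690.375)² / 690.375 = 1.6135
χ² = 1.2549 + 1.6135 = 2.8684 ≈ 2.868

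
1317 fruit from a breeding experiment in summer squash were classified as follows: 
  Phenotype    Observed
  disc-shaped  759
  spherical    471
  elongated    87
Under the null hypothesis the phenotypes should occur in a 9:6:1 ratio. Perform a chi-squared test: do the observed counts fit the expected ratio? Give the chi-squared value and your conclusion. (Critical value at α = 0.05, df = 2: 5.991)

Total ratio parts = 16. Expected numbers out of 1317:
  disc-shaped: 1317 × 9/16 = 740.8125
  spherical: 1317 × 6/16 = 493.875
  elongated: 1317 × 1/16 = 82.3125
χ² = Σ (O − E)² / E
  disc-shaped: (759 − 740.8125)² / 740.8125 = 0.4465
  spherical: (471 − 493.875)² / 493.875 = 1.0595
  elongated: (87 − 82.3125)² / 82.3125 = 0.2669
χ² = 0.4465 + 1.0595 + 0.2669 = 1.7729 ≈ 1.773
Degrees of freedom = 3 − 1 = 2; critical value at α = 0.05 is 5.991.
Since 1.773 < 5.991, we fail to reject the null hypothesis — the data are consistent with the 9:6:1 ratio.

1.773; consistent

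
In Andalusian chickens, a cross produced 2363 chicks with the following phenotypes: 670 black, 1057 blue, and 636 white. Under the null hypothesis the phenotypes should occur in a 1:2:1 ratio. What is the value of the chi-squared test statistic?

The 1:2:1 ratio has 4 parts, so with N = 2363 the expected counts are:
  black: 2363 × 1/4 = 590.75
  blue: 2363 × 2/4 = 1181.5
  white: 2363 × 1/4 = 590.75
χ² = Σ (O − E)² / E
  black: (670 − 590.75)² / 590.75 = 10.6315
  blue: (1057 − 1181.5)² / 1181.5 = 13.1191
  white: (636 − 590.75)² / 590.75 = 3.4660
χ² = 10.6315 + 13.1191 + 3.4660 = 27.2166 ≈ 27.217

27.217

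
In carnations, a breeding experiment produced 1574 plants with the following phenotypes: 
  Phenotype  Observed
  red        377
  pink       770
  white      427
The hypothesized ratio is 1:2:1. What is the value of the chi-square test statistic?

Total ratio parts = 4. Expected numbers out of 1574:
  red: 1574 × 1/4 = 393.5
  pink: 1574 × 2/4 = 787
  white: 1574 × 1/4 = 393.5
χ² = Σ (O − E)² / E
  red: (377 − 393.5)² / 393.5 = 0.6919
  pink: (770 − 787)² / 787 = 0.3672
  white: (427 − 393.5)² / 393.5 = 2.8520
χ² = 0.6919 + 0.3672 + 2.8520 = 3.9111 ≈ 3.911

3.911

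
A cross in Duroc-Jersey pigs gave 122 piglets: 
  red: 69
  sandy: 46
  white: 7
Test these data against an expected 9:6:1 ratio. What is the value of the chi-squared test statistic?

0.055

The 9:6:1 ratio has 16 parts, so with N = 122 the expected counts are:
  red: 122 × 9/16 = 68.625
  sandy: 122 × 6/16 = 45.75
  white: 122 × 1/16 = 7.625
χ² = Σ (O − E)² / E
  red: (69 − 68.625)² / 68.625 = 0.0020
  sandy: (46 − 45.75)² / 45.75 = 0.0014
  white: (7 − 7.625)² / 7.625 = 0.0512
χ² = 0.0020 + 0.0014 + 0.0512 = 0.0546 ≈ 0.055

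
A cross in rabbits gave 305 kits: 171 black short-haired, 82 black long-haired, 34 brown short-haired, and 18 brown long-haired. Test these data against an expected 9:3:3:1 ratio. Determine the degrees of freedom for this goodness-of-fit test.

A goodness-of-fit test with 4 phenotype classes has df = 4 − 1 = 3.

3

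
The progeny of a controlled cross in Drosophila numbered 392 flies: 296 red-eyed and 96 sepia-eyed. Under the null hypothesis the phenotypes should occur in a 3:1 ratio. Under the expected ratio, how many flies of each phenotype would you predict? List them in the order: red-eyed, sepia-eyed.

294, 98

Under the 3:1 hypothesis (Σ ratio = 4, N = 392):
  red-eyed: 392 × 3/4 = 294
  sepia-eyed: 392 × 1/4 = 98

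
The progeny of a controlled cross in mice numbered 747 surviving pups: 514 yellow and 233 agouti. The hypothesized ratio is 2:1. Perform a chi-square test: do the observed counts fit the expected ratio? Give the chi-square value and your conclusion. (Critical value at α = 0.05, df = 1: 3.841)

1.542; consistent

The 2:1 ratio has 3 parts, so with N = 747 the expected counts are:
  yellow: 747 × 2/3 = 498
  agouti: 747 × 1/3 = 249
χ² = Σ (O − E)² / E
  yellow: (514 − 498)² / 498 = 0.5141
  agouti: (233 − 249)² / 249 = 1.0281
χ² = 0.5141 + 1.0281 = 1.5422 ≈ 1.542
Degrees of freedom = 2 − 1 = 1; critical value at α = 0.05 is 3.841.
Since 1.542 < 3.841, we fail to reject the null hypothesis — the data are consistent with the 2:1 ratio.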